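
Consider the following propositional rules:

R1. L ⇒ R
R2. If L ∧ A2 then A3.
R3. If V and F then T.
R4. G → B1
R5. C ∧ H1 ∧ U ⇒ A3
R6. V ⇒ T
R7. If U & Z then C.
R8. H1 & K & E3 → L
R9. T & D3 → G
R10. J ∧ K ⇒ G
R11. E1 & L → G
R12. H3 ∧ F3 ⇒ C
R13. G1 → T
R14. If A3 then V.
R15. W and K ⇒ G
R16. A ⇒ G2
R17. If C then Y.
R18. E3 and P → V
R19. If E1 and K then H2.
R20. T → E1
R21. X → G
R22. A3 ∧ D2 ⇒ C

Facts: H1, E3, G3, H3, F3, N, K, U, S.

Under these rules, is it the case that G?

L  (by R8: H1, K, E3)
C  (by R12: H3, F3)
A3  (by R5: C, H1, U)
V  (by R14: A3)
T  (by R6: V)
E1  (by R20: T)
G  (by R11: E1, L)

Yes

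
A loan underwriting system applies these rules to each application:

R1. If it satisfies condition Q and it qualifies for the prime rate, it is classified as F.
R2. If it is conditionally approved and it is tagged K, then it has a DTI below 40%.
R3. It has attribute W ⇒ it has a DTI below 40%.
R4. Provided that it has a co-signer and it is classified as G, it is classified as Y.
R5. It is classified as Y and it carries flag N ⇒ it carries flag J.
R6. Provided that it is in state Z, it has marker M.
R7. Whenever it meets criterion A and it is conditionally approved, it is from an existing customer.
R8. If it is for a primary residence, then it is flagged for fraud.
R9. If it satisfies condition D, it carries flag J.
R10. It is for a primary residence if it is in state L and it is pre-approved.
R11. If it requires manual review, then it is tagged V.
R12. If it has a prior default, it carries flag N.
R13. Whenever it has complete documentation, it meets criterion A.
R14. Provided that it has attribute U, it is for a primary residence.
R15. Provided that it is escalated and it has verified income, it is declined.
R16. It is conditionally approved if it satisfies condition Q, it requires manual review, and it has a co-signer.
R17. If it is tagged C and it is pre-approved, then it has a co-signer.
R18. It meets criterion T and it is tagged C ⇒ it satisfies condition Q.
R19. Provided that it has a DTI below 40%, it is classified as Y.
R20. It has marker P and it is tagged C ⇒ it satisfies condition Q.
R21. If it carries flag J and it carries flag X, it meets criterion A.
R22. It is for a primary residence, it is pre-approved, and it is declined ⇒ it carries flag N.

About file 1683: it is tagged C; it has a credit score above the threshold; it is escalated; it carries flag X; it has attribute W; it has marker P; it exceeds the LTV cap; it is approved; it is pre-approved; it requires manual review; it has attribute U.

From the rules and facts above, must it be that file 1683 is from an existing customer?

Forward chaining from the given facts derives: has a DTI below 40%, is tagged V, is for a primary residence, has a co-signer, is classified as Y, satisfies condition Q, is flagged for fraud, is conditionally approved.
The only rule concluding "it is from an existing customer" is R7, which needs "it meets criterion A"; that is never established.

No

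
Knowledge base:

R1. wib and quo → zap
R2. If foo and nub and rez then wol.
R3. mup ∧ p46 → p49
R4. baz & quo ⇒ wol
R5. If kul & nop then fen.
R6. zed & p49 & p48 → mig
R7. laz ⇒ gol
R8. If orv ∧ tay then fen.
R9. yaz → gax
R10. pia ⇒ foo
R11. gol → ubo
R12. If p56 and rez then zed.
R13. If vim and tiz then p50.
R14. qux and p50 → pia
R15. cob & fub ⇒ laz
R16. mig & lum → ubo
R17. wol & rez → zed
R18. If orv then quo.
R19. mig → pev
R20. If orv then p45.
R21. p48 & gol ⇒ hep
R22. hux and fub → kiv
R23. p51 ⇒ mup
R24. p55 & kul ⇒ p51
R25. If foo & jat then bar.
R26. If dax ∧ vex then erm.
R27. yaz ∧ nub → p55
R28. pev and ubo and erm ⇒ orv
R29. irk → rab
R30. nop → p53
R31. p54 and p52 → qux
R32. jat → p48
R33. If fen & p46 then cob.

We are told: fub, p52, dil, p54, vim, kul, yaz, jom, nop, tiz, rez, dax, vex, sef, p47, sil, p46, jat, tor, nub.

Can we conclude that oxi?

No

Forward chaining from the given facts derives: fen, gax, p50, erm, p55, p53, qux, p48, cob, pia, laz, p51, gol, foo, ubo, hep, mup, bar, wol, p49, zed, mig, pev, orv, quo, p45.
No rule has oxi as its conclusion, and it is not among the given facts.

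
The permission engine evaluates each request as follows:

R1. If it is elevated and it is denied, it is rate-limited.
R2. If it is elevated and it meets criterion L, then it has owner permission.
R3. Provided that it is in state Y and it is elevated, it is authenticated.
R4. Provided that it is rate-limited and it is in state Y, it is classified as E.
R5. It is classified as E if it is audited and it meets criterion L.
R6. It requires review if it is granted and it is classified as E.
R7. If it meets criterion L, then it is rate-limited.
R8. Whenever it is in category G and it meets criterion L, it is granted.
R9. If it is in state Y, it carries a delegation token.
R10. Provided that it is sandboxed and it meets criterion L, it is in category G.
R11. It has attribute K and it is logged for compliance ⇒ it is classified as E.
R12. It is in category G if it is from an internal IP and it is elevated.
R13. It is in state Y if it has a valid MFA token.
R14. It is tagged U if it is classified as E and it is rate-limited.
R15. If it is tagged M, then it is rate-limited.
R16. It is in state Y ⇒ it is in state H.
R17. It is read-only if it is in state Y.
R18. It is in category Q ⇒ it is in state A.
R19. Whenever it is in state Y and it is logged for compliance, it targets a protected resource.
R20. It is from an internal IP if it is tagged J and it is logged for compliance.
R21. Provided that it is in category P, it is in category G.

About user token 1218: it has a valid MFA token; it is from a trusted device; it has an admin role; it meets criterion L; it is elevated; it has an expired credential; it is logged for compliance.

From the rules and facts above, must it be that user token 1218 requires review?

Forward chaining from the given facts derives: has owner permission, is rate-limited, is in state Y, is in state H, is read-only, targets a protected resource, is authenticated, is classified as E, carries a delegation token, is tagged U.
The only rule concluding "it requires review" is R6, which needs "it is granted"; that is never established.

No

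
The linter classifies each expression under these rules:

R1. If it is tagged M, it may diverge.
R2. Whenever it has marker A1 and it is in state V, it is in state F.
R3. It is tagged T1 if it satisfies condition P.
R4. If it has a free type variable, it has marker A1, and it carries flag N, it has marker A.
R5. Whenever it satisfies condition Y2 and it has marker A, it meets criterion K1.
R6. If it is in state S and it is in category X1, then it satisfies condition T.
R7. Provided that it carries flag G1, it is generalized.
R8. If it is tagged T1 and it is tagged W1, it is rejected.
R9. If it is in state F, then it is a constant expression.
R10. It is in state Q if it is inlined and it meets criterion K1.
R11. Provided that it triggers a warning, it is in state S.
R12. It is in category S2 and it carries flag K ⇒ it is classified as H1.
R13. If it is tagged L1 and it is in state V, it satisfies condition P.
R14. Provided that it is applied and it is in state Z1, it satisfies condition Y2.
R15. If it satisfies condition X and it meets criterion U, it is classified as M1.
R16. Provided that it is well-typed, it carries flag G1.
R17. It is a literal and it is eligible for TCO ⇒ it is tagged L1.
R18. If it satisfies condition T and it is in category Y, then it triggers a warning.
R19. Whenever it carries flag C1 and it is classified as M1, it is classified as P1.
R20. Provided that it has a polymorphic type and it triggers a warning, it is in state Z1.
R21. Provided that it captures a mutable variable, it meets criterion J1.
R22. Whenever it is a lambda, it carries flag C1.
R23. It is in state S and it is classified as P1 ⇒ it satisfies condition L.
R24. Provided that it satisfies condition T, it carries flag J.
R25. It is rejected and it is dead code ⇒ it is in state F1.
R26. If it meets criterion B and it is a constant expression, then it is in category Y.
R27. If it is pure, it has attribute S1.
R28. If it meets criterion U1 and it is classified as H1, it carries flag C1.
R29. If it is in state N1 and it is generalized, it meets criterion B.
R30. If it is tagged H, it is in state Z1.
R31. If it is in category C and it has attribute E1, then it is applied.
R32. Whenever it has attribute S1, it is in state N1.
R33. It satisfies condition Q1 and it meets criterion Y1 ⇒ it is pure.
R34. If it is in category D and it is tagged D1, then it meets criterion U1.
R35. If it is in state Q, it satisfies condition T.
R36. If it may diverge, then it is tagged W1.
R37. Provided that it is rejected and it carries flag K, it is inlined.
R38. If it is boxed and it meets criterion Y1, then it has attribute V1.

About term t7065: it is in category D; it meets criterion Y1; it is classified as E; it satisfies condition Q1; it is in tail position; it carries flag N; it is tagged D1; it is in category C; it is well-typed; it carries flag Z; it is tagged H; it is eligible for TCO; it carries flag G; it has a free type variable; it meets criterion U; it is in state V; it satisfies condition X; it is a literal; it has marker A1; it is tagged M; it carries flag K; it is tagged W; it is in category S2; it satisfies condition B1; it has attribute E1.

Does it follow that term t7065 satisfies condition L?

By R1 (it is tagged M): it may diverge.
By R2 (it has marker A1, it is in state V): it is in state F.
By R4 (it has a free type variable, it has marker A1, it carries flag N): it has marker A.
By R9 (it is in state F): it is a constant expression.
By R12 (it is in category S2, it carries flag K): it is classified as H1.
By R15 (it satisfies condition X, it meets criterion U): it is classified as M1.
By R16 (it is well-typed): it carries flag G1.
By R17 (it is a literal, it is eligible for TCO): it is tagged L1.
By R30 (it is tagged H): it is in state Z1.
By R31 (it is in category C, it has attribute E1): it is applied.
By R33 (it satisfies condition Q1, it meets criterion Y1): it is pure.
By R34 (it is in category D, it is tagged D1): it meets criterion U1.
By R36 (it may diverge): it is tagged W1.
By R7 (it carries flag G1): it is generalized.
By R13 (it is tagged L1, it is in state V): it satisfies condition P.
By R14 (it is applied, it is in state Z1): it satisfies condition Y2.
By R27 (it is pure): it has attribute S1.
By R28 (it meets criterion U1, it is classified as H1): it carries flag C1.
By R32 (it has attribute S1): it is in state N1.
By R3 (it satisfies condition P): it is tagged T1.
By R5 (it satisfies condition Y2, it has marker A): it meets criterion K1.
By R8 (it is tagged T1, it is tagged W1): it is rejected.
By R19 (it carries flag C1, it is classified as M1): it is classified as P1.
By R29 (it is in state N1, it is generalized): it meets criterion B.
By R37 (it is rejected, it carries flag K): it is inlined.
By R10 (it is inlined, it meets criterion K1): it is in state Q.
By R26 (it meets criterion B, it is a constant expression): it is in category Y.
By R35 (it is in state Q): it satisfies condition T.
By R18 (it satisfies condition T, it is in category Y): it triggers a warning.
By R11 (it triggers a warning): it is in state S.
By R23 (it is in state S, it is classified as P1): it satisfies condition L.

Yes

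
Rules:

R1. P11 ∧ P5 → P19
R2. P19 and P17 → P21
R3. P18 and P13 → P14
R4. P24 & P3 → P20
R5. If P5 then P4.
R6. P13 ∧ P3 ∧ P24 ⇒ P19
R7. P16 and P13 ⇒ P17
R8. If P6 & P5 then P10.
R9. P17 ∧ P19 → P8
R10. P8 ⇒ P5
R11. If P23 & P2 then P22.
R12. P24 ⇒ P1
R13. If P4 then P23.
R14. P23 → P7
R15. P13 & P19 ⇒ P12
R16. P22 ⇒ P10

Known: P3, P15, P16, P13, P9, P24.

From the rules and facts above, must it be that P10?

No

Forward chaining from the given facts derives: P20, P19, P17, P8, P5, P1, P12, P21, P4, P23, P7.
Rules concluding P10: R8 needs P6; R16 needs P22 — none of these are established.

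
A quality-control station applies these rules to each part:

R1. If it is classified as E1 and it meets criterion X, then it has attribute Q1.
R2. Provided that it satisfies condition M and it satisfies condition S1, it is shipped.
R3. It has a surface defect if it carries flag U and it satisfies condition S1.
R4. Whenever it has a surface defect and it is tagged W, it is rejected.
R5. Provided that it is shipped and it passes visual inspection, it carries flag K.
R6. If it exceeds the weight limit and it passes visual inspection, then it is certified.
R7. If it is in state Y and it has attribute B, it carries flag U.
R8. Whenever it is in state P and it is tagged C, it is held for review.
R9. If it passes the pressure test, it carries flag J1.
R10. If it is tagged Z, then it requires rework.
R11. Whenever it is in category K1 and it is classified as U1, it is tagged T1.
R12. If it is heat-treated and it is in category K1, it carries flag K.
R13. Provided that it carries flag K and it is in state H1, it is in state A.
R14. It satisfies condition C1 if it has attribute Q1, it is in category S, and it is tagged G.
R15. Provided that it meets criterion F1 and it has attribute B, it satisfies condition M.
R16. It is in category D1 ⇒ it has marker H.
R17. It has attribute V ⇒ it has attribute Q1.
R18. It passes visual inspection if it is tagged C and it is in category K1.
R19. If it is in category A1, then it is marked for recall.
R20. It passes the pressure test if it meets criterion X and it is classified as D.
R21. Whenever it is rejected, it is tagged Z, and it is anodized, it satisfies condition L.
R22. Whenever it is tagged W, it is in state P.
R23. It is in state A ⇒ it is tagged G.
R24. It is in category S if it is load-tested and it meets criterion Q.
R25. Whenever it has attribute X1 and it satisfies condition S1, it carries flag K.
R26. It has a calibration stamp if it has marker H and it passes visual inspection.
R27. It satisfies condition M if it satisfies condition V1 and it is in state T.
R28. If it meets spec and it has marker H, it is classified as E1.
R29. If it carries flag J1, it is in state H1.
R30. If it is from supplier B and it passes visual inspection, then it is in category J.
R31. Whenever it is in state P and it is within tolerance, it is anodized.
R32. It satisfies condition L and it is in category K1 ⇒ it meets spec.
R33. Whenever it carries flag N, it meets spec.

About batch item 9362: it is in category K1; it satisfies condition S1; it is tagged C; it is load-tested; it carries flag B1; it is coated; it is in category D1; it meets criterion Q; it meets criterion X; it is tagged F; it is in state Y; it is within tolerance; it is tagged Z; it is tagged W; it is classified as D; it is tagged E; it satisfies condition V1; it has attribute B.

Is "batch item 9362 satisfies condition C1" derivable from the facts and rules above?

No

Forward chaining from the given facts derives: carries flag U, requires rework, has marker H, passes visual inspection, passes the pressure test, is in state P, is in category S, has a calibration stamp, is anodized, has a surface defect, is rejected, is held for review, carries flag J1, satisfies condition L, is in state H1, meets spec, is classified as E1, has attribute Q1.
The only rule concluding "it satisfies condition C1" is R14, which needs "it is tagged G"; that is never established.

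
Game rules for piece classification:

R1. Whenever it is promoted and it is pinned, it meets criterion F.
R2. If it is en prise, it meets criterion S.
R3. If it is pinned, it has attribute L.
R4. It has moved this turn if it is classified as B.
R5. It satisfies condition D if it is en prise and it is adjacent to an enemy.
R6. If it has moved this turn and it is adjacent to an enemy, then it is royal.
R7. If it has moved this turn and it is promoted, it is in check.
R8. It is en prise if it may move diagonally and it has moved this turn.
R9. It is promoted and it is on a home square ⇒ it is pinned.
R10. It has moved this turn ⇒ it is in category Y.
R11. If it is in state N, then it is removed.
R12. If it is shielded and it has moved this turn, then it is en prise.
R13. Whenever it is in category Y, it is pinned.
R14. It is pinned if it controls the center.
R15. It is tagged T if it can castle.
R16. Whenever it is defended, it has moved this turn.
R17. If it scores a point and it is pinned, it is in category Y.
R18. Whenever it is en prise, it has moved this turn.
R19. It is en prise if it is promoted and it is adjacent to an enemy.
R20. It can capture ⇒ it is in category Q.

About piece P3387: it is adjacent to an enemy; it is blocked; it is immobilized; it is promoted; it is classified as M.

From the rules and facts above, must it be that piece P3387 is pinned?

By R19 (it is promoted, it is adjacent to an enemy): it is en prise.
By R18 (it is en prise): it has moved this turn.
By R10 (it has moved this turn): it is in category Y.
By R13 (it is in category Y): it is pinned.

Yes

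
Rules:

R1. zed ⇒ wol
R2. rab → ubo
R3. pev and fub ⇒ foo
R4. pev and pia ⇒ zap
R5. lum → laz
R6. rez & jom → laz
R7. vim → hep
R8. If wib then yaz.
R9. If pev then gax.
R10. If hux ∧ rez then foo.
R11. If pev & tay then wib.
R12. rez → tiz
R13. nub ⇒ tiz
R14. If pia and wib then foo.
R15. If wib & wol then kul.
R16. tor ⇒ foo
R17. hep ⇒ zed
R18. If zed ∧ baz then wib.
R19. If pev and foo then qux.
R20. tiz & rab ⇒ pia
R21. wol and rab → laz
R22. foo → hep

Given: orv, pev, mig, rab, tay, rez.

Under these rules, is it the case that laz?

wib  (by R11: pev, tay)
tiz  (by R12: rez)
pia  (by R20: tiz, rab)
foo  (by R14: pia, wib)
hep  (by R22: foo)
zed  (by R17: hep)
wol  (by R1: zed)
laz  (by R21: wol, rab)

Yes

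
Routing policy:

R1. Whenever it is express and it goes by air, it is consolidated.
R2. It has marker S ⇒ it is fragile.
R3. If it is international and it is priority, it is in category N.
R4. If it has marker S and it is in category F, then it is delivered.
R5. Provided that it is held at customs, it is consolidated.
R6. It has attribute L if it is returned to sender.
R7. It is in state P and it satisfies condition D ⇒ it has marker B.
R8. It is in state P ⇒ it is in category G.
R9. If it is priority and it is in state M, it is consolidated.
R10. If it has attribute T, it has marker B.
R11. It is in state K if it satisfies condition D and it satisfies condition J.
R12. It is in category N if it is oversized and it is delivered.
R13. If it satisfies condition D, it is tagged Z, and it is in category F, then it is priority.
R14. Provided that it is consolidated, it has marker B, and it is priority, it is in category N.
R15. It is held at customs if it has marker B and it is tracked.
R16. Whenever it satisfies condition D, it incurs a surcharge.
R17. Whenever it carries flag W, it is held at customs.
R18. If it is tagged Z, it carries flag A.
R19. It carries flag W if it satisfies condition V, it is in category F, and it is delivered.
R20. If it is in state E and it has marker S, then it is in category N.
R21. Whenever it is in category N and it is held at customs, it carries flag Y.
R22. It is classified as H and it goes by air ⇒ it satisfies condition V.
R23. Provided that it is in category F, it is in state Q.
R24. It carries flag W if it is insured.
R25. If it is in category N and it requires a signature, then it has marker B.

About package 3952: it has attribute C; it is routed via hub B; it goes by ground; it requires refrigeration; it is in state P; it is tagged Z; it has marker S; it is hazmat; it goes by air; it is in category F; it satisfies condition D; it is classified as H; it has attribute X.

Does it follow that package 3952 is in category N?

By R4 (it has marker S, it is in category F): it is delivered.
By R7 (it is in state P, it satisfies condition D): it has marker B.
By R13 (it satisfies condition D, it is tagged Z, it is in category F): it is priority.
By R22 (it is classified as H, it goes by air): it satisfies condition V.
By R19 (it satisfies condition V, it is in category F, it is delivered): it carries flag W.
By R17 (it carries flag W): it is held at customs.
By R5 (it is held at customs): it is consolidated.
By R14 (it is consolidated, it has marker B, it is priority): it is in category N.

Yes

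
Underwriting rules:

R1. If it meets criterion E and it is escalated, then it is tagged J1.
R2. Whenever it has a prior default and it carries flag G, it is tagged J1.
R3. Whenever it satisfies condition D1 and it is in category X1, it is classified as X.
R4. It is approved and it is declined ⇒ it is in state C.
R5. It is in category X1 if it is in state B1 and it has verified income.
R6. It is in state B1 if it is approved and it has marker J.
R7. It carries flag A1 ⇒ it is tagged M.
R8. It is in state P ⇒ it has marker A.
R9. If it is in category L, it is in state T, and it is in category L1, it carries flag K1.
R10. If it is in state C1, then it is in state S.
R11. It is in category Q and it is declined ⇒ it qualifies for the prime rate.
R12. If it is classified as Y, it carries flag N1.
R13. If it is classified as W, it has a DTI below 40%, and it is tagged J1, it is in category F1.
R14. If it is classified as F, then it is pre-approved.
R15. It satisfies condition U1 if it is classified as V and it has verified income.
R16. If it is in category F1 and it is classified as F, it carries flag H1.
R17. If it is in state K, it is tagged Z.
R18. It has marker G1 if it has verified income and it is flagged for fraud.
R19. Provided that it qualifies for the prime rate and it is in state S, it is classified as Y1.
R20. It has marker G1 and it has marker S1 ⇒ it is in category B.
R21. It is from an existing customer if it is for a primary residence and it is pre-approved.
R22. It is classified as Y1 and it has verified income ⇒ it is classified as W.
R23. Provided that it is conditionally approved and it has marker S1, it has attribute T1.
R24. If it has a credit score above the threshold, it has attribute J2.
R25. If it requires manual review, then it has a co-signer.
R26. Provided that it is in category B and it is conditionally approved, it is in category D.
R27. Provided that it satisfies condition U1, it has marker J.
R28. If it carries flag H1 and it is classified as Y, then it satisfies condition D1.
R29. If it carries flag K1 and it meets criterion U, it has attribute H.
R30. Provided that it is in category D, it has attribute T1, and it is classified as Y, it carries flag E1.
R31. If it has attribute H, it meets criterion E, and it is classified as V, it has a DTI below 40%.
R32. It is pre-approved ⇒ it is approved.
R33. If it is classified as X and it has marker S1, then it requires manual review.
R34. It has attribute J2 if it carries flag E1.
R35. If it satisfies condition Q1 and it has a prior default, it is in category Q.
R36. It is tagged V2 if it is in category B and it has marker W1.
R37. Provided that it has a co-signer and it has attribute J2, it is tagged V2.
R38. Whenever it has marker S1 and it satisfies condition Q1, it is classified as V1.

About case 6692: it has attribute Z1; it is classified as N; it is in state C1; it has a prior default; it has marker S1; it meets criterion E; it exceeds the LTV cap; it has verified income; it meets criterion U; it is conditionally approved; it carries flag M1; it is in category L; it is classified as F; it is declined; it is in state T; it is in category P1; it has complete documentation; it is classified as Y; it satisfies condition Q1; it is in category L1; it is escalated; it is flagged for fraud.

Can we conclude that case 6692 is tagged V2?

Forward chaining from the given facts derives: is tagged J1, carries flag K1, is in state S, carries flag N1, is pre-approved, has marker G1, is in category B, has attribute T1, is in category D, has attribute H, carries flag E1, is approved, has attribute J2, is in category Q, is classified as V1, is in state C, qualifies for the prime rate, is classified as Y1, is classified as W.
Rules concluding "it is tagged V2": R36 needs "it has marker W1"; R37 needs "it has a co-signer" — none of these are established.

No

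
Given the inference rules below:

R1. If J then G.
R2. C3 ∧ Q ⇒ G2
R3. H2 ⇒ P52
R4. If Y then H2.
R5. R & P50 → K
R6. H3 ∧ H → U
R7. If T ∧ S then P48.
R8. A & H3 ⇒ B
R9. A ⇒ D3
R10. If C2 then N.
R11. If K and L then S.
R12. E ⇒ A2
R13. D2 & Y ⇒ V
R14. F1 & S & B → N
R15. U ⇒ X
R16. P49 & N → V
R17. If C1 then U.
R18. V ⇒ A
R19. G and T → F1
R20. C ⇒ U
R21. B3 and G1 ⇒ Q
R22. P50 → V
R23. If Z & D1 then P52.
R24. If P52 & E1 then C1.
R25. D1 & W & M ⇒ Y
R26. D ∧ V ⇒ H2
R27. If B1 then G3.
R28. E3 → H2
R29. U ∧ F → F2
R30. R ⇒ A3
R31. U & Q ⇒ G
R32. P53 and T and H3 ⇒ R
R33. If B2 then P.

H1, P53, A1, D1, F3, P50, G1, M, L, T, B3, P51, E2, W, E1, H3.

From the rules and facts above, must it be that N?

Q  (by R21: B3, G1)
V  (by R22: P50)
Y  (by R25: D1, W, M)
R  (by R32: P53, T, H3)
H2  (by R4: Y)
K  (by R5: R, P50)
S  (by R11: K, L)
A  (by R18: V)
P52  (by R3: H2)
B  (by R8: A, H3)
C1  (by R24: P52, E1)
U  (by R17: C1)
G  (by R31: U, Q)
F1  (by R19: G, T)
N  (by R14: F1, S, B)

Yes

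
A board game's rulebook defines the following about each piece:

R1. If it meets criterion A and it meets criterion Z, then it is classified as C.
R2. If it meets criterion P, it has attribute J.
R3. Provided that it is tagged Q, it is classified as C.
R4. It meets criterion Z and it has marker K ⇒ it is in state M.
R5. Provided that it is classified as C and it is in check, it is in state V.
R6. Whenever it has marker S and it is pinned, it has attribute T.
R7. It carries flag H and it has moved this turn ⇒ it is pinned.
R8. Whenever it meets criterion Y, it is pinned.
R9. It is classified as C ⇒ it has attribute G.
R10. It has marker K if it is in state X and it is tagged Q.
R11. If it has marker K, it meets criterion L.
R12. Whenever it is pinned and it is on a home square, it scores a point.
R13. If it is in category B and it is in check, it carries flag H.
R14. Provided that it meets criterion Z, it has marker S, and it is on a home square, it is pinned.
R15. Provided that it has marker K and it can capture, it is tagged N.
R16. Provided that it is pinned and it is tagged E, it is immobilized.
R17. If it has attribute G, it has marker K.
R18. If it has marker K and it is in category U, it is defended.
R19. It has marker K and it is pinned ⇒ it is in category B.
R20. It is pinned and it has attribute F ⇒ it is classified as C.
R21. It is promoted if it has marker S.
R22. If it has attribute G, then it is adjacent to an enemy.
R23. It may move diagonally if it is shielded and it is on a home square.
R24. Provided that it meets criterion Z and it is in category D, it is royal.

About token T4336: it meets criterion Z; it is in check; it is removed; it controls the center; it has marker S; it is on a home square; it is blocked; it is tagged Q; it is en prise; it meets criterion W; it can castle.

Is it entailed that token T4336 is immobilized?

Forward chaining from the given facts derives: is classified as C, is in state V, has attribute G, is pinned, has marker K, is in category B, is promoted, is adjacent to an enemy, is in state M, has attribute T, meets criterion L, scores a point, carries flag H.
The only rule concluding "it is immobilized" is R16, which needs "it is tagged E"; that is never established.

No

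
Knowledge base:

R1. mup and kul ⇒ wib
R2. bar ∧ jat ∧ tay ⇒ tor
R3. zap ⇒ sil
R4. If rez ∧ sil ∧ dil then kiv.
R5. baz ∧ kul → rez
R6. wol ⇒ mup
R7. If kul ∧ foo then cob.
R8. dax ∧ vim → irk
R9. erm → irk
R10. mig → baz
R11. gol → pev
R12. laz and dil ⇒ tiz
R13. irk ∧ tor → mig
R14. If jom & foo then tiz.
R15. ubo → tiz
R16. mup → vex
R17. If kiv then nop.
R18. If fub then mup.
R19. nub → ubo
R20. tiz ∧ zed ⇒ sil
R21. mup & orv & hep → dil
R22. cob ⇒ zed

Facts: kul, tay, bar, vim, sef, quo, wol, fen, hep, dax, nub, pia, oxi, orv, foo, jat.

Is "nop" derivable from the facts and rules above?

tor  (by R2: bar, jat, tay)
mup  (by R6: wol)
cob  (by R7: kul, foo)
irk  (by R8: dax, vim)
mig  (by R13: irk, tor)
ubo  (by R19: nub)
dil  (by R21: mup, orv, hep)
zed  (by R22: cob)
baz  (by R10: mig)
tiz  (by R15: ubo)
sil  (by R20: tiz, zed)
rez  (by R5: baz, kul)
kiv  (by R4: rez, sil, dil)
nop  (by R17: kiv)

Yes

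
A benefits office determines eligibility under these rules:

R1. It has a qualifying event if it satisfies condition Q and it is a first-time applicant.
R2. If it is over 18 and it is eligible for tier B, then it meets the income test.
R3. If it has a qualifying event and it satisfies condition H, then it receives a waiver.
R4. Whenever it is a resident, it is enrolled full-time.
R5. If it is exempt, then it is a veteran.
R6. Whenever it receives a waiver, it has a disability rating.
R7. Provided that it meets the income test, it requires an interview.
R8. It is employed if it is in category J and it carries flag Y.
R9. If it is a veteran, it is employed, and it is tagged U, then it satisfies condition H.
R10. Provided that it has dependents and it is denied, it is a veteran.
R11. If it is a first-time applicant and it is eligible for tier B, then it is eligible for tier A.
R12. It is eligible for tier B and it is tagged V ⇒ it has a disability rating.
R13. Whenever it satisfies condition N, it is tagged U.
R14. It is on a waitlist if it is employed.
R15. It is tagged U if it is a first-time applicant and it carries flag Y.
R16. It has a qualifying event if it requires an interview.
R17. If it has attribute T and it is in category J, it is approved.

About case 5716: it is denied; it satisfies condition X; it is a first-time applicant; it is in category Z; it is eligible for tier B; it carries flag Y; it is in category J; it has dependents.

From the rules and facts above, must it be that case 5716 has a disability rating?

Forward chaining from the given facts derives: is employed, is a veteran, is eligible for tier A, is on a waitlist, is tagged U, satisfies condition H.
Rules concluding "it has a disability rating": R6 needs "it receives a waiver"; R12 needs "it is tagged V" — none of these are established.

No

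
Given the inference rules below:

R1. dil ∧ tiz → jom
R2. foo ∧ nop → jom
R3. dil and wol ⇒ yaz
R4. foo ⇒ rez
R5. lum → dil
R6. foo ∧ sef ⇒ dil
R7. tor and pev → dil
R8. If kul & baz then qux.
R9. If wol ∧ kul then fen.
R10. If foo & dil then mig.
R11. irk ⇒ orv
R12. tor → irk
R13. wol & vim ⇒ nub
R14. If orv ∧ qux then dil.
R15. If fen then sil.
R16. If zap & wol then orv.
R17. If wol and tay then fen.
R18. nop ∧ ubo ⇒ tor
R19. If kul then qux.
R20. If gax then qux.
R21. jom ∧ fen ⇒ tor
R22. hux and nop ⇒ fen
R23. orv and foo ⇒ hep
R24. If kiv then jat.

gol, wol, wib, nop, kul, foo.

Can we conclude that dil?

Yes

jom  (by R2: foo, nop)
fen  (by R9: wol, kul)
qux  (by R19: kul)
tor  (by R21: jom, fen)
irk  (by R12: tor)
orv  (by R11: irk)
dil  (by R14: orv, qux)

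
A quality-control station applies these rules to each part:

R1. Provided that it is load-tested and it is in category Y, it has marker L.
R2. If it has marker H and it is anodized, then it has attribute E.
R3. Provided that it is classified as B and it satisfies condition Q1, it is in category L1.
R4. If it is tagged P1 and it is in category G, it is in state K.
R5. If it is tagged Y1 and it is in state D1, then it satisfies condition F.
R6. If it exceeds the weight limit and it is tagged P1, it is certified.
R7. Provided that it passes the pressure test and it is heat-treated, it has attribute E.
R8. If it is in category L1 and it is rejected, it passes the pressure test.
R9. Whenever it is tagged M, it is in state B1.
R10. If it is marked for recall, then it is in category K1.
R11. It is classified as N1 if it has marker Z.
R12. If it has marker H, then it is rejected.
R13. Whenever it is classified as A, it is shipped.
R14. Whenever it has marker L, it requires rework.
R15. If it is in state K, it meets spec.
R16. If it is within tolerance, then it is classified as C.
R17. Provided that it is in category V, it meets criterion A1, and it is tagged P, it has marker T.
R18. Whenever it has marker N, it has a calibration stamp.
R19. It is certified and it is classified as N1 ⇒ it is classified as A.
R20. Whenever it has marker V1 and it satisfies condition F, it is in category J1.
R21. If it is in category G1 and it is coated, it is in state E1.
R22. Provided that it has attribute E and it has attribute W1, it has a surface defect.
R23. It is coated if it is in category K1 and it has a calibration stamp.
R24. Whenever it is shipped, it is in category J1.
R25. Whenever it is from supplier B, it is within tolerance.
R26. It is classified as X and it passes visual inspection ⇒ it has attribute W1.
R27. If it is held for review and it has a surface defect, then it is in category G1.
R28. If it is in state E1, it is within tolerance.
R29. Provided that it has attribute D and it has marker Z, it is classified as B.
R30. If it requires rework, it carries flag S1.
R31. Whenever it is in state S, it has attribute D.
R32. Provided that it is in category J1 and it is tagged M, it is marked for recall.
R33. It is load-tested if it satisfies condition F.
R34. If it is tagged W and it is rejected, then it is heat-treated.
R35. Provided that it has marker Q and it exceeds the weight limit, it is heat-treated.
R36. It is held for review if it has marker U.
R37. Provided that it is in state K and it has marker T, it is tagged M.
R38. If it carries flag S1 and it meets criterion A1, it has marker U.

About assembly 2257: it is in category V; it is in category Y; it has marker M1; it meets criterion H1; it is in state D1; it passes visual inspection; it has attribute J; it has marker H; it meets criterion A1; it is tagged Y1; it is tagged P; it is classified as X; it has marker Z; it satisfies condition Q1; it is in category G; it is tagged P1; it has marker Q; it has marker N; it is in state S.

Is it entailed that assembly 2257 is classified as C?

No

Forward chaining from the given facts derives: is in state K, satisfies condition F, is classified as N1, is rejected, meets spec, has marker T, has a calibration stamp, has attribute W1, has attribute D, is load-tested, is tagged M, has marker L, is in state B1, requires rework, is classified as B, carries flag S1, has marker U, is in category L1, passes the pressure test, is held for review.
The only rule concluding "it is classified as C" is R16, which needs "it is within tolerance"; that is never established.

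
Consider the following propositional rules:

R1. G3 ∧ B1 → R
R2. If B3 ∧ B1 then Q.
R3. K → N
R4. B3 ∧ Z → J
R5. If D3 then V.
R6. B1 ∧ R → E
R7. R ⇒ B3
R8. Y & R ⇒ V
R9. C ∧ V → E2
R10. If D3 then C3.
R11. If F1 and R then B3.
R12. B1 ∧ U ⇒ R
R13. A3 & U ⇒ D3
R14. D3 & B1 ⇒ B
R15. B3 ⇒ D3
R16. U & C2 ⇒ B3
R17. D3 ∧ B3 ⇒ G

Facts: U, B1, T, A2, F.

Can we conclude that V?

R  (by R12: B1, U)
B3  (by R7: R)
D3  (by R15: B3)
V  (by R5: D3)

Yes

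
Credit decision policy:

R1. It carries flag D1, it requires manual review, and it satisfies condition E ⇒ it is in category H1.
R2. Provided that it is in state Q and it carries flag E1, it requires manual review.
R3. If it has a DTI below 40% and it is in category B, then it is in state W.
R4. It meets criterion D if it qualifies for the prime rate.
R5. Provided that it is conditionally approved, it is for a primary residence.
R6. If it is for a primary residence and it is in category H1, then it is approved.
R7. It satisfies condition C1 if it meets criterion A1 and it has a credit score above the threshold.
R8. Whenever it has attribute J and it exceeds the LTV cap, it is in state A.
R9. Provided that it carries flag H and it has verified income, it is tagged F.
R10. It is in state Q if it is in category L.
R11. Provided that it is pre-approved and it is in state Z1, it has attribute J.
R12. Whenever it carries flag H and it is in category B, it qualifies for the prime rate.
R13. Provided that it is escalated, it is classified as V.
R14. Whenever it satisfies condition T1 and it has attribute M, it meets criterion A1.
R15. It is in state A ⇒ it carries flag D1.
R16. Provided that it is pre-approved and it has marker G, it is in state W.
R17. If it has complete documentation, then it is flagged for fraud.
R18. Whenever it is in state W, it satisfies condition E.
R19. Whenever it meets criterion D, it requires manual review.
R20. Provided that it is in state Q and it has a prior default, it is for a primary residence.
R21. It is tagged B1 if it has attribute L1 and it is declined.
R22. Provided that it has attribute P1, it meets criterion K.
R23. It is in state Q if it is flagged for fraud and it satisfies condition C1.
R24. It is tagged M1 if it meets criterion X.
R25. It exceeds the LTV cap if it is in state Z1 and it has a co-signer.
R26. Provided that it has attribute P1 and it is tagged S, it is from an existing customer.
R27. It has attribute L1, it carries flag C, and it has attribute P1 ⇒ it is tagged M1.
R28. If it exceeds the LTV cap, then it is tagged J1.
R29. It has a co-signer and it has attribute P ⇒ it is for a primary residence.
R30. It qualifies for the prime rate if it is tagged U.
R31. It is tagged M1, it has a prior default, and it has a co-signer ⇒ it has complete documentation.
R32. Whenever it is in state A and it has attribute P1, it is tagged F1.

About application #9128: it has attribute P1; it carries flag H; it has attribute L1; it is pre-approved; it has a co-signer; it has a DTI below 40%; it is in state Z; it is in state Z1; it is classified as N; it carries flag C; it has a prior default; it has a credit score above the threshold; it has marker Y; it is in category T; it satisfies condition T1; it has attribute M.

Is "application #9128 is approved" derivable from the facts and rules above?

No

Forward chaining from the given facts derives: has attribute J, meets criterion A1, meets criterion K, exceeds the LTV cap, is tagged M1, is tagged J1, has complete documentation, satisfies condition C1, is in state A, carries flag D1, is flagged for fraud, is in state Q, is tagged F1, is for a primary residence.
The only rule concluding "it is approved" is R6, which needs "it is in category H1"; that is never established.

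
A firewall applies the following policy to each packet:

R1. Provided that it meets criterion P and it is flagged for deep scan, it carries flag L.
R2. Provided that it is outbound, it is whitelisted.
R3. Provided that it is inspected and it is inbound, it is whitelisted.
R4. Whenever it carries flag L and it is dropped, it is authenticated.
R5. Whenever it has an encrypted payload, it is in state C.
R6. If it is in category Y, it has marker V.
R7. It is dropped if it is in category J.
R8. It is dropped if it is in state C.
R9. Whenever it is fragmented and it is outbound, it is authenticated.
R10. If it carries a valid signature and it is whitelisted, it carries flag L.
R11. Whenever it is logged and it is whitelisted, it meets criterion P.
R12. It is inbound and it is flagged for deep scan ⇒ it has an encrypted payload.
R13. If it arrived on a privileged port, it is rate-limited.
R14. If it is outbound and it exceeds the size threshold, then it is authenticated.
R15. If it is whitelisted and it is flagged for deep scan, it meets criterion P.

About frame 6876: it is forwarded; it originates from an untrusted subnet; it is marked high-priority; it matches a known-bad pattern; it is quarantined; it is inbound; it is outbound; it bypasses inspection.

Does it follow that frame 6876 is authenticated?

No

Forward chaining from the given facts derives: is whitelisted.
Rules concluding "it is authenticated": R4 needs "it carries flag L"; R9 needs "it is fragmented"; R14 needs "it exceeds the size threshold" — none of these are established.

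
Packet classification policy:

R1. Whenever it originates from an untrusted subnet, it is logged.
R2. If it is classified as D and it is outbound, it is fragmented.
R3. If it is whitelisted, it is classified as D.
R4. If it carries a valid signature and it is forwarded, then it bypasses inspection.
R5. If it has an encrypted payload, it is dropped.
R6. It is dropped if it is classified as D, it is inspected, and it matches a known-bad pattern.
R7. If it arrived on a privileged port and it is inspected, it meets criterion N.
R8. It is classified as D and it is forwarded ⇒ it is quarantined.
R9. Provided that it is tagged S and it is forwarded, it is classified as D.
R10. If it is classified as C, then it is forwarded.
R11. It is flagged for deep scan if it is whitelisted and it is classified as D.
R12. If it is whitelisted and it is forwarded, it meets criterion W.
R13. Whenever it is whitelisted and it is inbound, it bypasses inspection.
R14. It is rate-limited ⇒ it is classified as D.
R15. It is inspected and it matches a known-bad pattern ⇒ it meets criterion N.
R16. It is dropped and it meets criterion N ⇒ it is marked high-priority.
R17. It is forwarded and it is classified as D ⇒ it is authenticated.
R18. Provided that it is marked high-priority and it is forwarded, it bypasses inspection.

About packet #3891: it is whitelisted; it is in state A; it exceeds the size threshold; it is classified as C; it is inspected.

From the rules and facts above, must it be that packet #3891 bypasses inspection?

Forward chaining from the given facts derives: is classified as D, is forwarded, is flagged for deep scan, meets criterion W, is authenticated, is quarantined.
Rules concluding "it bypasses inspection": R4 needs "it carries a valid signature"; R13 needs "it is inbound"; R18 needs "it is marked high-priority" — none of these are established.

No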